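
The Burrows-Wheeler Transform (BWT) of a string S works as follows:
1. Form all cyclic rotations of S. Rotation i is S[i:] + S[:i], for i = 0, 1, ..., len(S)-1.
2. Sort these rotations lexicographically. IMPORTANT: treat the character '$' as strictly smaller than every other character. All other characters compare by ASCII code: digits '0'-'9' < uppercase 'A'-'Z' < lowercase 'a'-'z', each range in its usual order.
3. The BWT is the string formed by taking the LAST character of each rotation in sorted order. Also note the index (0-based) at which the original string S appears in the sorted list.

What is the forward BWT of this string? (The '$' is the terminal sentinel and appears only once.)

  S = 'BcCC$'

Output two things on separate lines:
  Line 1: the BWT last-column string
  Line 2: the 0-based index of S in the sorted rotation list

All 5 rotations (rotation i = S[i:]+S[:i]):
  rot[0] = BcCC$
  rot[1] = cCC$B
  rot[2] = CC$Bc
  rot[3] = C$BcC
  rot[4] = $BcCC
Sorted (with $ < everything):
  sorted[0] = $BcCC  (last char: 'C')
  sorted[1] = BcCC$  (last char: '$')
  sorted[2] = C$BcC  (last char: 'C')
  sorted[3] = CC$Bc  (last char: 'c')
  sorted[4] = cCC$B  (last char: 'B')
Last column: C$CcB
Original string S is at sorted index 1

Answer: C$CcB
1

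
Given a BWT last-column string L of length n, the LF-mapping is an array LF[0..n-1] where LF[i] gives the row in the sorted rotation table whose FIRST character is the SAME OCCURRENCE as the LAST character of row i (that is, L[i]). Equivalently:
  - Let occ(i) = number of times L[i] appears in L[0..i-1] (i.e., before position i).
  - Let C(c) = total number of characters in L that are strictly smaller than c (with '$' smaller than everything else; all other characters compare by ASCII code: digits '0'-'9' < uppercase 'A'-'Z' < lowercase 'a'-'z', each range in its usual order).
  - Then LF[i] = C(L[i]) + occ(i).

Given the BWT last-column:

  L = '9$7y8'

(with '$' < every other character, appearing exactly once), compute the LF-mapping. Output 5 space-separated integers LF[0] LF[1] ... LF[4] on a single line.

Char counts: '$':1, '7':1, '8':1, '9':1, 'y':1
C (first-col start): C('$')=0, C('7')=1, C('8')=2, C('9')=3, C('y')=4
L[0]='9': occ=0, LF[0]=C('9')+0=3+0=3
L[1]='$': occ=0, LF[1]=C('$')+0=0+0=0
L[2]='7': occ=0, LF[2]=C('7')+0=1+0=1
L[3]='y': occ=0, LF[3]=C('y')+0=4+0=4
L[4]='8': occ=0, LF[4]=C('8')+0=2+0=2

Answer: 3 0 1 4 2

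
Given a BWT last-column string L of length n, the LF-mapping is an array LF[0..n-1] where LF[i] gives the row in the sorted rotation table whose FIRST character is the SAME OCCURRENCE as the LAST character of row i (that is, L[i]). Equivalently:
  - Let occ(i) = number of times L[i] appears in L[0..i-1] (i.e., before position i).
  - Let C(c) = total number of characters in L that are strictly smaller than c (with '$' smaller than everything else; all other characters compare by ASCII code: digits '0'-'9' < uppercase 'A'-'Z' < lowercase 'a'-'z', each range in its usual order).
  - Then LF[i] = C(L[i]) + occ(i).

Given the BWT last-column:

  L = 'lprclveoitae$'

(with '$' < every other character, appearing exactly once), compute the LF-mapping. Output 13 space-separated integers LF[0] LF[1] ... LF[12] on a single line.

Char counts: '$':1, 'a':1, 'c':1, 'e':2, 'i':1, 'l':2, 'o':1, 'p':1, 'r':1, 't':1, 'v':1
C (first-col start): C('$')=0, C('a')=1, C('c')=2, C('e')=3, C('i')=5, C('l')=6, C('o')=8, C('p')=9, C('r')=10, C('t')=11, C('v')=12
L[0]='l': occ=0, LF[0]=C('l')+0=6+0=6
L[1]='p': occ=0, LF[1]=C('p')+0=9+0=9
L[2]='r': occ=0, LF[2]=C('r')+0=10+0=10
L[3]='c': occ=0, LF[3]=C('c')+0=2+0=2
L[4]='l': occ=1, LF[4]=C('l')+1=6+1=7
L[5]='v': occ=0, LF[5]=C('v')+0=12+0=12
L[6]='e': occ=0, LF[6]=C('e')+0=3+0=3
L[7]='o': occ=0, LF[7]=C('o')+0=8+0=8
L[8]='i': occ=0, LF[8]=C('i')+0=5+0=5
L[9]='t': occ=0, LF[9]=C('t')+0=11+0=11
L[10]='a': occ=0, LF[10]=C('a')+0=1+0=1
L[11]='e': occ=1, LF[11]=C('e')+1=3+1=4
L[12]='$': occ=0, LF[12]=C('$')+0=0+0=0

Answer: 6 9 10 2 7 12 3 8 5 11 1 4 0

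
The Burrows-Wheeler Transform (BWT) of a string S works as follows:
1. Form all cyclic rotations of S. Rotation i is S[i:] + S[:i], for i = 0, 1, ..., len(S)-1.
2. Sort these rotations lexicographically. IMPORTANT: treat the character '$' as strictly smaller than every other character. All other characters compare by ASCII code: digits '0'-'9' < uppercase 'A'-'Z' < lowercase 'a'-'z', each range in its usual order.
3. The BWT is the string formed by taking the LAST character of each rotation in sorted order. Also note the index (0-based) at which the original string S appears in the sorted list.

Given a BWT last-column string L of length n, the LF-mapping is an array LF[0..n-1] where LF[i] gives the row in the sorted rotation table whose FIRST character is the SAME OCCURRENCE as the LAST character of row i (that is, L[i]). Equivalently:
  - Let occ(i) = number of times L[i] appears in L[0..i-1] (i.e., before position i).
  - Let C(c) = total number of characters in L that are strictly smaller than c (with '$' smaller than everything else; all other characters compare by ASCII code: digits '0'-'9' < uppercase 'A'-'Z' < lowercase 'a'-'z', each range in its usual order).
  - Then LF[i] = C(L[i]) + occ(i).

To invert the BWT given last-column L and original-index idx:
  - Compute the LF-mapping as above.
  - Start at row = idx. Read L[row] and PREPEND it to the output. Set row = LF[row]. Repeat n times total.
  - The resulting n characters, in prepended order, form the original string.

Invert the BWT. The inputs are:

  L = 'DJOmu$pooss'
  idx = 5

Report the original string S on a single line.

Answer: opossumOJD$

Derivation:
LF mapping: 1 2 3 4 10 0 7 5 6 8 9
Walk LF starting at row 5, prepending L[row]:
  step 1: row=5, L[5]='$', prepend. Next row=LF[5]=0
  step 2: row=0, L[0]='D', prepend. Next row=LF[0]=1
  step 3: row=1, L[1]='J', prepend. Next row=LF[1]=2
  step 4: row=2, L[2]='O', prepend. Next row=LF[2]=3
  step 5: row=3, L[3]='m', prepend. Next row=LF[3]=4
  step 6: row=4, L[4]='u', prepend. Next row=LF[4]=10
  step 7: row=10, L[10]='s', prepend. Next row=LF[10]=9
  step 8: row=9, L[9]='s', prepend. Next row=LF[9]=8
  step 9: row=8, L[8]='o', prepend. Next row=LF[8]=6
  step 10: row=6, L[6]='p', prepend. Next row=LF[6]=7
  step 11: row=7, L[7]='o', prepend. Next row=LF[7]=5
Reversed output: opossumOJD$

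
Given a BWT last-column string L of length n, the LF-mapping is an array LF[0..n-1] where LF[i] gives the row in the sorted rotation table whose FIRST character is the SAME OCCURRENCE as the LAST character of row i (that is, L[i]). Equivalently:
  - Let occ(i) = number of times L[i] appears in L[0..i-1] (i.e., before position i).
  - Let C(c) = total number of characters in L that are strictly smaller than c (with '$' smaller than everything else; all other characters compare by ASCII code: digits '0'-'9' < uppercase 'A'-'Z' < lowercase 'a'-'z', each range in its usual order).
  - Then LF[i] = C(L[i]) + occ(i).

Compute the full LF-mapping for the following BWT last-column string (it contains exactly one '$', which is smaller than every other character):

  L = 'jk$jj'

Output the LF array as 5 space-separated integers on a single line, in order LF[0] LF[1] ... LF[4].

Answer: 1 4 0 2 3

Derivation:
Char counts: '$':1, 'j':3, 'k':1
C (first-col start): C('$')=0, C('j')=1, C('k')=4
L[0]='j': occ=0, LF[0]=C('j')+0=1+0=1
L[1]='k': occ=0, LF[1]=C('k')+0=4+0=4
L[2]='$': occ=0, LF[2]=C('$')+0=0+0=0
L[3]='j': occ=1, LF[3]=C('j')+1=1+1=2
L[4]='j': occ=2, LF[4]=C('j')+2=1+2=3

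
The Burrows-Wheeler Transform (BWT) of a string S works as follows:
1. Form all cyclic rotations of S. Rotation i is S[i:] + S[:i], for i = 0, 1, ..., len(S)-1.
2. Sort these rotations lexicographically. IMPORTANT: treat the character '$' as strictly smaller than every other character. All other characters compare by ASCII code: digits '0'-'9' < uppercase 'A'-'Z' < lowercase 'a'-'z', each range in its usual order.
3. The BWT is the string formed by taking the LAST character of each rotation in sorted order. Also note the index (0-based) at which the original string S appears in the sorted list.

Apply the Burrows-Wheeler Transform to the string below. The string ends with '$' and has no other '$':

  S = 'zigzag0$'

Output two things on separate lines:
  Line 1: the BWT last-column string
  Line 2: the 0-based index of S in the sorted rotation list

Answer: 0gzaizg$
7

Derivation:
All 8 rotations (rotation i = S[i:]+S[:i]):
  rot[0] = zigzag0$
  rot[1] = igzag0$z
  rot[2] = gzag0$zi
  rot[3] = zag0$zig
  rot[4] = ag0$zigz
  rot[5] = g0$zigza
  rot[6] = 0$zigzag
  rot[7] = $zigzag0
Sorted (with $ < everything):
  sorted[0] = $zigzag0  (last char: '0')
  sorted[1] = 0$zigzag  (last char: 'g')
  sorted[2] = ag0$zigz  (last char: 'z')
  sorted[3] = g0$zigza  (last char: 'a')
  sorted[4] = gzag0$zi  (last char: 'i')
  sorted[5] = igzag0$z  (last char: 'z')
  sorted[6] = zag0$zig  (last char: 'g')
  sorted[7] = zigzag0$  (last char: '$')
Last column: 0gzaizg$
Original string S is at sorted index 7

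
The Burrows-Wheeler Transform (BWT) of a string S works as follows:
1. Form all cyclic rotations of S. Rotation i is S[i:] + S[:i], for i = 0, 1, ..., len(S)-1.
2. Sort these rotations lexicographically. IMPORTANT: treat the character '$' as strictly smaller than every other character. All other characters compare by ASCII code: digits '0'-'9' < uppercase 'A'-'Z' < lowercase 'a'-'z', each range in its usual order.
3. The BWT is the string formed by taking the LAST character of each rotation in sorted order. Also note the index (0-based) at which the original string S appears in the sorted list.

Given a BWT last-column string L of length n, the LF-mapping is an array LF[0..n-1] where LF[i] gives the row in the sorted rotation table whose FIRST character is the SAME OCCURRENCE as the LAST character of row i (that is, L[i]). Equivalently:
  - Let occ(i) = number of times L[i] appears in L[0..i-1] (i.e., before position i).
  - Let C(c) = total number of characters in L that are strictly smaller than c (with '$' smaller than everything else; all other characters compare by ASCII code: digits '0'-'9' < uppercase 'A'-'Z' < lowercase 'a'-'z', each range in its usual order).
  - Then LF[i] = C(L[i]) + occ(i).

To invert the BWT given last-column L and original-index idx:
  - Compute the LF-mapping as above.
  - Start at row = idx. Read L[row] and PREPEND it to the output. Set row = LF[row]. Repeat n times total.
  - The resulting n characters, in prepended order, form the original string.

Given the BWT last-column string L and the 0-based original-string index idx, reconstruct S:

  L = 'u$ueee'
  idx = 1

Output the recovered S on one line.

Answer: eeueu$

Derivation:
LF mapping: 4 0 5 1 2 3
Walk LF starting at row 1, prepending L[row]:
  step 1: row=1, L[1]='$', prepend. Next row=LF[1]=0
  step 2: row=0, L[0]='u', prepend. Next row=LF[0]=4
  step 3: row=4, L[4]='e', prepend. Next row=LF[4]=2
  step 4: row=2, L[2]='u', prepend. Next row=LF[2]=5
  step 5: row=5, L[5]='e', prepend. Next row=LF[5]=3
  step 6: row=3, L[3]='e', prepend. Next row=LF[3]=1
Reversed output: eeueu$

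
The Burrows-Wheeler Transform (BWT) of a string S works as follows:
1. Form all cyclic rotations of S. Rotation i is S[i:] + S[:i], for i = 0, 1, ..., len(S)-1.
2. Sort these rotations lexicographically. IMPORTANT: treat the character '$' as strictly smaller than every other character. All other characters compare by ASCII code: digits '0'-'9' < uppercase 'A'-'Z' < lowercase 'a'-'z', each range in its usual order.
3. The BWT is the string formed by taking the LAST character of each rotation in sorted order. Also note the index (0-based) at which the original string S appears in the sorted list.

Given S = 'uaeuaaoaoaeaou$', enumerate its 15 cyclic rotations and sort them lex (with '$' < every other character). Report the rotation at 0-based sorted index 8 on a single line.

All 15 rotations (rotation i = S[i:]+S[:i]):
  rot[0] = uaeuaaoaoaeaou$
  rot[1] = aeuaaoaoaeaou$u
  rot[2] = euaaoaoaeaou$ua
  rot[3] = uaaoaoaeaou$uae
  rot[4] = aaoaoaeaou$uaeu
  rot[5] = aoaoaeaou$uaeua
  rot[6] = oaoaeaou$uaeuaa
  rot[7] = aoaeaou$uaeuaao
  rot[8] = oaeaou$uaeuaaoa
  rot[9] = aeaou$uaeuaaoao
  rot[10] = eaou$uaeuaaoaoa
  rot[11] = aou$uaeuaaoaoae
  rot[12] = ou$uaeuaaoaoaea
  rot[13] = u$uaeuaaoaoaeao
  rot[14] = $uaeuaaoaoaeaou
Sorted (with $ < everything):
  sorted[0] = $uaeuaaoaoaeaou
  sorted[1] = aaoaoaeaou$uaeu
  sorted[2] = aeaou$uaeuaaoao
  sorted[3] = aeuaaoaoaeaou$u
  sorted[4] = aoaeaou$uaeuaao
  sorted[5] = aoaoaeaou$uaeua
  sorted[6] = aou$uaeuaaoaoae
  sorted[7] = eaou$uaeuaaoaoa
  sorted[8] = euaaoaoaeaou$ua
  sorted[9] = oaeaou$uaeuaaoa
  sorted[10] = oaoaeaou$uaeuaa
  sorted[11] = ou$uaeuaaoaoaea
  sorted[12] = u$uaeuaaoaoaeao
  sorted[13] = uaaoaoaeaou$uae
  sorted[14] = uaeuaaoaoaeaou$
sorted[8] = euaaoaoaeaou$ua

Answer: euaaoaoaeaou$ua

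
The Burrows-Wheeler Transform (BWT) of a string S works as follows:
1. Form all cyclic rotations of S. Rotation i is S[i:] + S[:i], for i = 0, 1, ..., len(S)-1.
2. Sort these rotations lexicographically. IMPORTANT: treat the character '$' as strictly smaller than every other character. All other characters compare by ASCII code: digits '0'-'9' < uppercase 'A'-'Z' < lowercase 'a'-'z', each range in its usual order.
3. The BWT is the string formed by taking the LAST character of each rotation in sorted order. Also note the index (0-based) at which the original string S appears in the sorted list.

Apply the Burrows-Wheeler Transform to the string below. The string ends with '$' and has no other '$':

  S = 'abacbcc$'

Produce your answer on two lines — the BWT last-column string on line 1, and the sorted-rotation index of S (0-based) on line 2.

All 8 rotations (rotation i = S[i:]+S[:i]):
  rot[0] = abacbcc$
  rot[1] = bacbcc$a
  rot[2] = acbcc$ab
  rot[3] = cbcc$aba
  rot[4] = bcc$abac
  rot[5] = cc$abacb
  rot[6] = c$abacbc
  rot[7] = $abacbcc
Sorted (with $ < everything):
  sorted[0] = $abacbcc  (last char: 'c')
  sorted[1] = abacbcc$  (last char: '$')
  sorted[2] = acbcc$ab  (last char: 'b')
  sorted[3] = bacbcc$a  (last char: 'a')
  sorted[4] = bcc$abac  (last char: 'c')
  sorted[5] = c$abacbc  (last char: 'c')
  sorted[6] = cbcc$aba  (last char: 'a')
  sorted[7] = cc$abacb  (last char: 'b')
Last column: c$baccab
Original string S is at sorted index 1

Answer: c$baccab
1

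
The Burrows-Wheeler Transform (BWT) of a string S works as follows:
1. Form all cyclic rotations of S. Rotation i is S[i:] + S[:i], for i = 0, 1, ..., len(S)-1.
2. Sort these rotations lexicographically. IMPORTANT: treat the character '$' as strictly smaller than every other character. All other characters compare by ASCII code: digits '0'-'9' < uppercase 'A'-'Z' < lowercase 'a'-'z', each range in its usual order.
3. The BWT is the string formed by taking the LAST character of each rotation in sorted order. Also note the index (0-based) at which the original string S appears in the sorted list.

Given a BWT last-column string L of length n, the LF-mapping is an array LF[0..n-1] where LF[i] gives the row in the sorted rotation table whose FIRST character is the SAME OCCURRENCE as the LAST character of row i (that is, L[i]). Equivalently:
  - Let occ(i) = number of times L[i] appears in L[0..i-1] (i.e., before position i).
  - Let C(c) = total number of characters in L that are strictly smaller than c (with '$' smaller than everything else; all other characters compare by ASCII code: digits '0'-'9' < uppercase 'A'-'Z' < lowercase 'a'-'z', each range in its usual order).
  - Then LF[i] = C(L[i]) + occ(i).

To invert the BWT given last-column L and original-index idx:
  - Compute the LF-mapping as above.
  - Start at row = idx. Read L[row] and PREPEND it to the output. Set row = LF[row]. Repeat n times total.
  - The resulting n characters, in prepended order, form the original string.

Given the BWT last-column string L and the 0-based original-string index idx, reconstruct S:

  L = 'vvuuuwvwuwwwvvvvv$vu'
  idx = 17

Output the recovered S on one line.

Answer: wvvwuwvvwvvwvuuuuvv$

Derivation:
LF mapping: 6 7 1 2 3 15 8 16 4 17 18 19 9 10 11 12 13 0 14 5
Walk LF starting at row 17, prepending L[row]:
  step 1: row=17, L[17]='$', prepend. Next row=LF[17]=0
  step 2: row=0, L[0]='v', prepend. Next row=LF[0]=6
  step 3: row=6, L[6]='v', prepend. Next row=LF[6]=8
  step 4: row=8, L[8]='u', prepend. Next row=LF[8]=4
  step 5: row=4, L[4]='u', prepend. Next row=LF[4]=3
  step 6: row=3, L[3]='u', prepend. Next row=LF[3]=2
  step 7: row=2, L[2]='u', prepend. Next row=LF[2]=1
  step 8: row=1, L[1]='v', prepend. Next row=LF[1]=7
  step 9: row=7, L[7]='w', prepend. Next row=LF[7]=16
  step 10: row=16, L[16]='v', prepend. Next row=LF[16]=13
  step 11: row=13, L[13]='v', prepend. Next row=LF[13]=10
  step 12: row=10, L[10]='w', prepend. Next row=LF[10]=18
  step 13: row=18, L[18]='v', prepend. Next row=LF[18]=14
  step 14: row=14, L[14]='v', prepend. Next row=LF[14]=11
  step 15: row=11, L[11]='w', prepend. Next row=LF[11]=19
  step 16: row=19, L[19]='u', prepend. Next row=LF[19]=5
  step 17: row=5, L[5]='w', prepend. Next row=LF[5]=15
  step 18: row=15, L[15]='v', prepend. Next row=LF[15]=12
  step 19: row=12, L[12]='v', prepend. Next row=LF[12]=9
  step 20: row=9, L[9]='w', prepend. Next row=LF[9]=17
Reversed output: wvvwuwvvwvvwvuuuuvv$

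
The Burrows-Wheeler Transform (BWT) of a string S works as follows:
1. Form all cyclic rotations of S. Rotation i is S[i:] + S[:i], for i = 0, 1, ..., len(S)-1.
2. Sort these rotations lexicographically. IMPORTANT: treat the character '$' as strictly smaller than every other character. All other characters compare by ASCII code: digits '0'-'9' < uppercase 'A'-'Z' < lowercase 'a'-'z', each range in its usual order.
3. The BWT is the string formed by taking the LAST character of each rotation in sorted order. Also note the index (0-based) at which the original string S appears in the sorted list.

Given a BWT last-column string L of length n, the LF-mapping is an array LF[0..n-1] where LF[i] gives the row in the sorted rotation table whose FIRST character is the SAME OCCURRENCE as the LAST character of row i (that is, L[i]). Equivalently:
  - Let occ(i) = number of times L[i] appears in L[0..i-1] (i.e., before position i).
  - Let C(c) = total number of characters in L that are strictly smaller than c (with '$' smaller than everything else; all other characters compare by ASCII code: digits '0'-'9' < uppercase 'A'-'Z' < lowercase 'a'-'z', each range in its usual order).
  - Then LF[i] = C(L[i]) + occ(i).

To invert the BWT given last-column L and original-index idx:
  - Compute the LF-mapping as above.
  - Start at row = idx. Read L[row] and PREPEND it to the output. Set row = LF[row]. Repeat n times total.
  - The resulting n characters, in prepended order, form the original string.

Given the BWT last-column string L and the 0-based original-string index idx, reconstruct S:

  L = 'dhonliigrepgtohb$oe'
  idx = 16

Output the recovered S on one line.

LF mapping: 2 7 13 12 11 9 10 5 17 3 16 6 18 14 8 1 0 15 4
Walk LF starting at row 16, prepending L[row]:
  step 1: row=16, L[16]='$', prepend. Next row=LF[16]=0
  step 2: row=0, L[0]='d', prepend. Next row=LF[0]=2
  step 3: row=2, L[2]='o', prepend. Next row=LF[2]=13
  step 4: row=13, L[13]='o', prepend. Next row=LF[13]=14
  step 5: row=14, L[14]='h', prepend. Next row=LF[14]=8
  step 6: row=8, L[8]='r', prepend. Next row=LF[8]=17
  step 7: row=17, L[17]='o', prepend. Next row=LF[17]=15
  step 8: row=15, L[15]='b', prepend. Next row=LF[15]=1
  step 9: row=1, L[1]='h', prepend. Next row=LF[1]=7
  step 10: row=7, L[7]='g', prepend. Next row=LF[7]=5
  step 11: row=5, L[5]='i', prepend. Next row=LF[5]=9
  step 12: row=9, L[9]='e', prepend. Next row=LF[9]=3
  step 13: row=3, L[3]='n', prepend. Next row=LF[3]=12
  step 14: row=12, L[12]='t', prepend. Next row=LF[12]=18
  step 15: row=18, L[18]='e', prepend. Next row=LF[18]=4
  step 16: row=4, L[4]='l', prepend. Next row=LF[4]=11
  step 17: row=11, L[11]='g', prepend. Next row=LF[11]=6
  step 18: row=6, L[6]='i', prepend. Next row=LF[6]=10
  step 19: row=10, L[10]='p', prepend. Next row=LF[10]=16
Reversed output: pigletneighborhood$

Answer: pigletneighborhood$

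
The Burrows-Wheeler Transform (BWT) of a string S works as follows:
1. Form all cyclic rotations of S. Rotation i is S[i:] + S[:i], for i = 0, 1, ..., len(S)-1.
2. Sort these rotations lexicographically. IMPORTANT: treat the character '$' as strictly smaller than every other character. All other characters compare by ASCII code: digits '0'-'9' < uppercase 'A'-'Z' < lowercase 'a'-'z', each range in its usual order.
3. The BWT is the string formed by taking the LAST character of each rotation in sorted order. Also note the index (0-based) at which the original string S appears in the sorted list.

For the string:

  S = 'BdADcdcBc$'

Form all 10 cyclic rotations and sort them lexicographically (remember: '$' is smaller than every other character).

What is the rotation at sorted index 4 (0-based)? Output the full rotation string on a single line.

All 10 rotations (rotation i = S[i:]+S[:i]):
  rot[0] = BdADcdcBc$
  rot[1] = dADcdcBc$B
  rot[2] = ADcdcBc$Bd
  rot[3] = DcdcBc$BdA
  rot[4] = cdcBc$BdAD
  rot[5] = dcBc$BdADc
  rot[6] = cBc$BdADcd
  rot[7] = Bc$BdADcdc
  rot[8] = c$BdADcdcB
  rot[9] = $BdADcdcBc
Sorted (with $ < everything):
  sorted[0] = $BdADcdcBc
  sorted[1] = ADcdcBc$Bd
  sorted[2] = Bc$BdADcdc
  sorted[3] = BdADcdcBc$
  sorted[4] = DcdcBc$BdA
  sorted[5] = c$BdADcdcB
  sorted[6] = cBc$BdADcd
  sorted[7] = cdcBc$BdAD
  sorted[8] = dADcdcBc$B
  sorted[9] = dcBc$BdADc
sorted[4] = DcdcBc$BdA

Answer: DcdcBc$BdA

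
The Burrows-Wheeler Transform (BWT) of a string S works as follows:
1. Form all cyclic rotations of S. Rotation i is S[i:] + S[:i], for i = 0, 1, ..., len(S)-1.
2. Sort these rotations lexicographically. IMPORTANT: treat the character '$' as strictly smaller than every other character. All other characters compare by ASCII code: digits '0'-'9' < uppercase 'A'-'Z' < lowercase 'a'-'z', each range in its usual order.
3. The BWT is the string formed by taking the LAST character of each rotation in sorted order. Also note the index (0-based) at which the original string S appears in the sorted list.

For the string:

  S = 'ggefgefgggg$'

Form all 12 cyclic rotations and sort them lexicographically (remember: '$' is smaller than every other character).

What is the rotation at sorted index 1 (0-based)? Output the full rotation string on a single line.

Answer: efgefgggg$gg

Derivation:
All 12 rotations (rotation i = S[i:]+S[:i]):
  rot[0] = ggefgefgggg$
  rot[1] = gefgefgggg$g
  rot[2] = efgefgggg$gg
  rot[3] = fgefgggg$gge
  rot[4] = gefgggg$ggef
  rot[5] = efgggg$ggefg
  rot[6] = fgggg$ggefge
  rot[7] = gggg$ggefgef
  rot[8] = ggg$ggefgefg
  rot[9] = gg$ggefgefgg
  rot[10] = g$ggefgefggg
  rot[11] = $ggefgefgggg
Sorted (with $ < everything):
  sorted[0] = $ggefgefgggg
  sorted[1] = efgefgggg$gg
  sorted[2] = efgggg$ggefg
  sorted[3] = fgefgggg$gge
  sorted[4] = fgggg$ggefge
  sorted[5] = g$ggefgefggg
  sorted[6] = gefgefgggg$g
  sorted[7] = gefgggg$ggef
  sorted[8] = gg$ggefgefgg
  sorted[9] = ggefgefgggg$
  sorted[10] = ggg$ggefgefg
  sorted[11] = gggg$ggefgef
sorted[1] = efgefgggg$gg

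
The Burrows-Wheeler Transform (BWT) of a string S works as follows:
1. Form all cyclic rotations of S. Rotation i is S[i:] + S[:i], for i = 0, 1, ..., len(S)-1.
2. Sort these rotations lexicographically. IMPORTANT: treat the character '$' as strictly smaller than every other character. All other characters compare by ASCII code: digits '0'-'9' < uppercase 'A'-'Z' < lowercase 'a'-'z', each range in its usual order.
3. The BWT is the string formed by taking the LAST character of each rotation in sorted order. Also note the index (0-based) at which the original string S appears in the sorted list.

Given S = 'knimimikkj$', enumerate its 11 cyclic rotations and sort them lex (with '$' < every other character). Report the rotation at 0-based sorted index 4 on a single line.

All 11 rotations (rotation i = S[i:]+S[:i]):
  rot[0] = knimimikkj$
  rot[1] = nimimikkj$k
  rot[2] = imimikkj$kn
  rot[3] = mimikkj$kni
  rot[4] = imikkj$knim
  rot[5] = mikkj$knimi
  rot[6] = ikkj$knimim
  rot[7] = kkj$knimimi
  rot[8] = kj$knimimik
  rot[9] = j$knimimikk
  rot[10] = $knimimikkj
Sorted (with $ < everything):
  sorted[0] = $knimimikkj
  sorted[1] = ikkj$knimim
  sorted[2] = imikkj$knim
  sorted[3] = imimikkj$kn
  sorted[4] = j$knimimikk
  sorted[5] = kj$knimimik
  sorted[6] = kkj$knimimi
  sorted[7] = knimimikkj$
  sorted[8] = mikkj$knimi
  sorted[9] = mimikkj$kni
  sorted[10] = nimimikkj$k
sorted[4] = j$knimimikk

Answer: j$knimimikk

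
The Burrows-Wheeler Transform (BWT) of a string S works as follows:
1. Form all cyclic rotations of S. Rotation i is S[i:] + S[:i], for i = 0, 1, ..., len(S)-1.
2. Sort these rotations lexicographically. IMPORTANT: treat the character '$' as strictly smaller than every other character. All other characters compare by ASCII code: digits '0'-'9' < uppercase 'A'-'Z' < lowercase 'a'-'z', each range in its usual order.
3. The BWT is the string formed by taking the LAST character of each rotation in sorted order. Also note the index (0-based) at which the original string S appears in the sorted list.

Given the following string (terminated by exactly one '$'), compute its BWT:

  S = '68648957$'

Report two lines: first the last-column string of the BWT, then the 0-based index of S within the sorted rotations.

All 9 rotations (rotation i = S[i:]+S[:i]):
  rot[0] = 68648957$
  rot[1] = 8648957$6
  rot[2] = 648957$68
  rot[3] = 48957$686
  rot[4] = 8957$6864
  rot[5] = 957$68648
  rot[6] = 57$686489
  rot[7] = 7$6864895
  rot[8] = $68648957
Sorted (with $ < everything):
  sorted[0] = $68648957  (last char: '7')
  sorted[1] = 48957$686  (last char: '6')
  sorted[2] = 57$686489  (last char: '9')
  sorted[3] = 648957$68  (last char: '8')
  sorted[4] = 68648957$  (last char: '$')
  sorted[5] = 7$6864895  (last char: '5')
  sorted[6] = 8648957$6  (last char: '6')
  sorted[7] = 8957$6864  (last char: '4')
  sorted[8] = 957$68648  (last char: '8')
Last column: 7698$5648
Original string S is at sorted index 4

Answer: 7698$5648
4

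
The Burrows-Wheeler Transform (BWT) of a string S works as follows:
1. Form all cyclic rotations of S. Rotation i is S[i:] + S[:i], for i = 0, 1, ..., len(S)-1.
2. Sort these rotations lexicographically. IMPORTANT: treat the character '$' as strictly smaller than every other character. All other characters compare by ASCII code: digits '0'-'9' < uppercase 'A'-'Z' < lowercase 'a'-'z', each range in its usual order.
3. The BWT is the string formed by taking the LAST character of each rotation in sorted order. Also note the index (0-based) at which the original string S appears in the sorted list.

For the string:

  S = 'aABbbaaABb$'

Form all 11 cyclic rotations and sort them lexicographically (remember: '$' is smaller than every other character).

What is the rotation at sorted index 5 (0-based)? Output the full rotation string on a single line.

Answer: aABb$aABbba

Derivation:
All 11 rotations (rotation i = S[i:]+S[:i]):
  rot[0] = aABbbaaABb$
  rot[1] = ABbbaaABb$a
  rot[2] = BbbaaABb$aA
  rot[3] = bbaaABb$aAB
  rot[4] = baaABb$aABb
  rot[5] = aaABb$aABbb
  rot[6] = aABb$aABbba
  rot[7] = ABb$aABbbaa
  rot[8] = Bb$aABbbaaA
  rot[9] = b$aABbbaaAB
  rot[10] = $aABbbaaABb
Sorted (with $ < everything):
  sorted[0] = $aABbbaaABb
  sorted[1] = ABb$aABbbaa
  sorted[2] = ABbbaaABb$a
  sorted[3] = Bb$aABbbaaA
  sorted[4] = BbbaaABb$aA
  sorted[5] = aABb$aABbba
  sorted[6] = aABbbaaABb$
  sorted[7] = aaABb$aABbb
  sorted[8] = b$aABbbaaAB
  sorted[9] = baaABb$aABb
  sorted[10] = bbaaABb$aAB
sorted[5] = aABb$aABbba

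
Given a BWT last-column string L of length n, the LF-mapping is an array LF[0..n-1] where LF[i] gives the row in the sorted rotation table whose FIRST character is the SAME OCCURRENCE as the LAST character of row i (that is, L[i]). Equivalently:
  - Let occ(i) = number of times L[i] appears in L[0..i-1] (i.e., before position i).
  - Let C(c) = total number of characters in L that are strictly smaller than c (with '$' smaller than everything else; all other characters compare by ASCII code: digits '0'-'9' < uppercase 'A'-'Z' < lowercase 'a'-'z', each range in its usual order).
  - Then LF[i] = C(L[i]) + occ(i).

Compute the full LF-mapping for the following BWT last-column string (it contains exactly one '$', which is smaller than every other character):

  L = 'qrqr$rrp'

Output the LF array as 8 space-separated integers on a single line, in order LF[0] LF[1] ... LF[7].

Answer: 2 4 3 5 0 6 7 1

Derivation:
Char counts: '$':1, 'p':1, 'q':2, 'r':4
C (first-col start): C('$')=0, C('p')=1, C('q')=2, C('r')=4
L[0]='q': occ=0, LF[0]=C('q')+0=2+0=2
L[1]='r': occ=0, LF[1]=C('r')+0=4+0=4
L[2]='q': occ=1, LF[2]=C('q')+1=2+1=3
L[3]='r': occ=1, LF[3]=C('r')+1=4+1=5
L[4]='$': occ=0, LF[4]=C('$')+0=0+0=0
L[5]='r': occ=2, LF[5]=C('r')+2=4+2=6
L[6]='r': occ=3, LF[6]=C('r')+3=4+3=7
L[7]='p': occ=0, LF[7]=C('p')+0=1+0=1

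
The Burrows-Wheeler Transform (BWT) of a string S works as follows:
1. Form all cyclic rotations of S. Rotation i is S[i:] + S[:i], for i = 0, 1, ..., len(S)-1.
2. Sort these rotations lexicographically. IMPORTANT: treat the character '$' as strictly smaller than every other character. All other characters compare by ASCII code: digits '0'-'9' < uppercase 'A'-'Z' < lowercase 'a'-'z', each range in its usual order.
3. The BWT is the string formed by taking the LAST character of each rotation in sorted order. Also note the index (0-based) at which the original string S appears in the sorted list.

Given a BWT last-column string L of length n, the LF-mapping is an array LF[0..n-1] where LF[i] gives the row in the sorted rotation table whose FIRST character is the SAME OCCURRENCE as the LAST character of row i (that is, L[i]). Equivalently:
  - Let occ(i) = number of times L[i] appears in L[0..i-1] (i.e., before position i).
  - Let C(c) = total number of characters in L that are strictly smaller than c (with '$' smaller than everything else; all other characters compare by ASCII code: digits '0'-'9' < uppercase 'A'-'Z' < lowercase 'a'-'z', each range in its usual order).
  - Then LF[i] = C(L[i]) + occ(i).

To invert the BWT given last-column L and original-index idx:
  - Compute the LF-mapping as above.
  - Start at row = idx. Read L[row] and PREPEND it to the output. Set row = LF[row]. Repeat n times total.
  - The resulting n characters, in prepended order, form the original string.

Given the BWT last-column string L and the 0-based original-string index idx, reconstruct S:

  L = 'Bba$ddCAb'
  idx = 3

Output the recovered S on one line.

LF mapping: 2 5 4 0 7 8 3 1 6
Walk LF starting at row 3, prepending L[row]:
  step 1: row=3, L[3]='$', prepend. Next row=LF[3]=0
  step 2: row=0, L[0]='B', prepend. Next row=LF[0]=2
  step 3: row=2, L[2]='a', prepend. Next row=LF[2]=4
  step 4: row=4, L[4]='d', prepend. Next row=LF[4]=7
  step 5: row=7, L[7]='A', prepend. Next row=LF[7]=1
  step 6: row=1, L[1]='b', prepend. Next row=LF[1]=5
  step 7: row=5, L[5]='d', prepend. Next row=LF[5]=8
  step 8: row=8, L[8]='b', prepend. Next row=LF[8]=6
  step 9: row=6, L[6]='C', prepend. Next row=LF[6]=3
Reversed output: CbdbAdaB$

Answer: CbdbAdaB$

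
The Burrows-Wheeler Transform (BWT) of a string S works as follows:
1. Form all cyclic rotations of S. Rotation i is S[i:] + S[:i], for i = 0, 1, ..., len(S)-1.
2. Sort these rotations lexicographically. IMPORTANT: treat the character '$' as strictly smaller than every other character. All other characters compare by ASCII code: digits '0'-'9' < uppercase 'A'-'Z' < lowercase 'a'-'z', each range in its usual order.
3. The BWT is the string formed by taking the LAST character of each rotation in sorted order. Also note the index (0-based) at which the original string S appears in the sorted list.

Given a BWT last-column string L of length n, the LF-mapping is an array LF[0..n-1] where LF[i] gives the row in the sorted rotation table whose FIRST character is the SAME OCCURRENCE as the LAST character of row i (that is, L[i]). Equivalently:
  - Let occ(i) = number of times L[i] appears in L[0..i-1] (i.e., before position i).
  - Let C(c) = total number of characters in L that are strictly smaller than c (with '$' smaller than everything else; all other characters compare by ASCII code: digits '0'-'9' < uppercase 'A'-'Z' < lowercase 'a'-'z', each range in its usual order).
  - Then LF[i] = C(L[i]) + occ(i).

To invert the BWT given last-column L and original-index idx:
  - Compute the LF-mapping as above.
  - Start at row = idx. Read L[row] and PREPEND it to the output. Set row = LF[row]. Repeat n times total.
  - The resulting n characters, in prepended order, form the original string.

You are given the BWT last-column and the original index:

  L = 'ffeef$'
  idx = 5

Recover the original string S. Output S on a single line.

LF mapping: 3 4 1 2 5 0
Walk LF starting at row 5, prepending L[row]:
  step 1: row=5, L[5]='$', prepend. Next row=LF[5]=0
  step 2: row=0, L[0]='f', prepend. Next row=LF[0]=3
  step 3: row=3, L[3]='e', prepend. Next row=LF[3]=2
  step 4: row=2, L[2]='e', prepend. Next row=LF[2]=1
  step 5: row=1, L[1]='f', prepend. Next row=LF[1]=4
  step 6: row=4, L[4]='f', prepend. Next row=LF[4]=5
Reversed output: ffeef$

Answer: ffeef$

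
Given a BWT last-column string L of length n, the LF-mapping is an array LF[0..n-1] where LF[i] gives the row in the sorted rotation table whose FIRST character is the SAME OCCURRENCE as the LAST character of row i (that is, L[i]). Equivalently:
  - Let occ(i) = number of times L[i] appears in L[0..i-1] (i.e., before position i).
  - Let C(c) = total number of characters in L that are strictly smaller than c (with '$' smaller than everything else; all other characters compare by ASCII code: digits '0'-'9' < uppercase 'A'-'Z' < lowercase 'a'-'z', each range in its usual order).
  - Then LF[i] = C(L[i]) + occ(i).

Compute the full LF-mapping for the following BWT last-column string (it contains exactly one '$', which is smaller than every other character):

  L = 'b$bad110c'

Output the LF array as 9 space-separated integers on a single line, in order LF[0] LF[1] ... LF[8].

Char counts: '$':1, '0':1, '1':2, 'a':1, 'b':2, 'c':1, 'd':1
C (first-col start): C('$')=0, C('0')=1, C('1')=2, C('a')=4, C('b')=5, C('c')=7, C('d')=8
L[0]='b': occ=0, LF[0]=C('b')+0=5+0=5
L[1]='$': occ=0, LF[1]=C('$')+0=0+0=0
L[2]='b': occ=1, LF[2]=C('b')+1=5+1=6
L[3]='a': occ=0, LF[3]=C('a')+0=4+0=4
L[4]='d': occ=0, LF[4]=C('d')+0=8+0=8
L[5]='1': occ=0, LF[5]=C('1')+0=2+0=2
L[6]='1': occ=1, LF[6]=C('1')+1=2+1=3
L[7]='0': occ=0, LF[7]=C('0')+0=1+0=1
L[8]='c': occ=0, LF[8]=C('c')+0=7+0=7

Answer: 5 0 6 4 8 2 3 1 7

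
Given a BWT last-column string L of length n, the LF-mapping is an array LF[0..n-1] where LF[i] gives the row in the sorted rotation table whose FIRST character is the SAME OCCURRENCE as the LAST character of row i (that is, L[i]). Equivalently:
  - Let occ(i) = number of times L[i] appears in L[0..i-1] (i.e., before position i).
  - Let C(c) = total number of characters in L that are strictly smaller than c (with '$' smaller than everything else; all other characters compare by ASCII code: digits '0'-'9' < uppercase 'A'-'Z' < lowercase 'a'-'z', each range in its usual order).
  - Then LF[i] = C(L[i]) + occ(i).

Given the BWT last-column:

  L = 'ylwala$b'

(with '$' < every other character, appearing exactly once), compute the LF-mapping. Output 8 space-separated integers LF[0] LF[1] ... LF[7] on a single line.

Answer: 7 4 6 1 5 2 0 3

Derivation:
Char counts: '$':1, 'a':2, 'b':1, 'l':2, 'w':1, 'y':1
C (first-col start): C('$')=0, C('a')=1, C('b')=3, C('l')=4, C('w')=6, C('y')=7
L[0]='y': occ=0, LF[0]=C('y')+0=7+0=7
L[1]='l': occ=0, LF[1]=C('l')+0=4+0=4
L[2]='w': occ=0, LF[2]=C('w')+0=6+0=6
L[3]='a': occ=0, LF[3]=C('a')+0=1+0=1
L[4]='l': occ=1, LF[4]=C('l')+1=4+1=5
L[5]='a': occ=1, LF[5]=C('a')+1=1+1=2
L[6]='$': occ=0, LF[6]=C('$')+0=0+0=0
L[7]='b': occ=0, LF[7]=C('b')+0=3+0=3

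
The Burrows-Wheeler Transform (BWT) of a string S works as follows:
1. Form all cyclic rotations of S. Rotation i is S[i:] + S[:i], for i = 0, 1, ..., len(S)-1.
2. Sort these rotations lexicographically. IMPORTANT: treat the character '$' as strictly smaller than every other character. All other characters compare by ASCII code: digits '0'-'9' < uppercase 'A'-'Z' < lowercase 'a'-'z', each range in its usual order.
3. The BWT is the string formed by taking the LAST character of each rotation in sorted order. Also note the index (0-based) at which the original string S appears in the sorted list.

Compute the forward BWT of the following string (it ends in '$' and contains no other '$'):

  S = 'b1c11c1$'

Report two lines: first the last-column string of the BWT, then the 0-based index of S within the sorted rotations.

Answer: 1cc1b$11
5

Derivation:
All 8 rotations (rotation i = S[i:]+S[:i]):
  rot[0] = b1c11c1$
  rot[1] = 1c11c1$b
  rot[2] = c11c1$b1
  rot[3] = 11c1$b1c
  rot[4] = 1c1$b1c1
  rot[5] = c1$b1c11
  rot[6] = 1$b1c11c
  rot[7] = $b1c11c1
Sorted (with $ < everything):
  sorted[0] = $b1c11c1  (last char: '1')
  sorted[1] = 1$b1c11c  (last char: 'c')
  sorted[2] = 11c1$b1c  (last char: 'c')
  sorted[3] = 1c1$b1c1  (last char: '1')
  sorted[4] = 1c11c1$b  (last char: 'b')
  sorted[5] = b1c11c1$  (last char: '$')
  sorted[6] = c1$b1c11  (last char: '1')
  sorted[7] = c11c1$b1  (last char: '1')
Last column: 1cc1b$11
Original string S is at sorted index 5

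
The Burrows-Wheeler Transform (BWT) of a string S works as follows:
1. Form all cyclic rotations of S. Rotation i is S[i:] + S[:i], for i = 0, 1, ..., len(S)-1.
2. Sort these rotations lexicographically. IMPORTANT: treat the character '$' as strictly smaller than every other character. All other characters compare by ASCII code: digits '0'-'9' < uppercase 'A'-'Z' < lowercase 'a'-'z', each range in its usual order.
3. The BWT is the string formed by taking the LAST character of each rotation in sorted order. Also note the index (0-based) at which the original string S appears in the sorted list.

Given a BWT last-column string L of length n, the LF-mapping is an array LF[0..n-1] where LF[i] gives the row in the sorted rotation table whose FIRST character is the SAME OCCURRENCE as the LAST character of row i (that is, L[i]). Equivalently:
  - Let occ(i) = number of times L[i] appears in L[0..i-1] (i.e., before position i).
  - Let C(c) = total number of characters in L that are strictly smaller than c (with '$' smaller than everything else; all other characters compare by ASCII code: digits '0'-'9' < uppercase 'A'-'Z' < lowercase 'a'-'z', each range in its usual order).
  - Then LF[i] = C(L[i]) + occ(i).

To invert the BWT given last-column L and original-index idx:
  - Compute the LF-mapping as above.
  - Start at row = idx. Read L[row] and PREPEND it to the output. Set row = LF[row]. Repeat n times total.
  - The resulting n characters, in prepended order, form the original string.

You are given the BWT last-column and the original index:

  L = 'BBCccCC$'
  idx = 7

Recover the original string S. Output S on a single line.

LF mapping: 1 2 3 6 7 4 5 0
Walk LF starting at row 7, prepending L[row]:
  step 1: row=7, L[7]='$', prepend. Next row=LF[7]=0
  step 2: row=0, L[0]='B', prepend. Next row=LF[0]=1
  step 3: row=1, L[1]='B', prepend. Next row=LF[1]=2
  step 4: row=2, L[2]='C', prepend. Next row=LF[2]=3
  step 5: row=3, L[3]='c', prepend. Next row=LF[3]=6
  step 6: row=6, L[6]='C', prepend. Next row=LF[6]=5
  step 7: row=5, L[5]='C', prepend. Next row=LF[5]=4
  step 8: row=4, L[4]='c', prepend. Next row=LF[4]=7
Reversed output: cCCcCBB$

Answer: cCCcCBB$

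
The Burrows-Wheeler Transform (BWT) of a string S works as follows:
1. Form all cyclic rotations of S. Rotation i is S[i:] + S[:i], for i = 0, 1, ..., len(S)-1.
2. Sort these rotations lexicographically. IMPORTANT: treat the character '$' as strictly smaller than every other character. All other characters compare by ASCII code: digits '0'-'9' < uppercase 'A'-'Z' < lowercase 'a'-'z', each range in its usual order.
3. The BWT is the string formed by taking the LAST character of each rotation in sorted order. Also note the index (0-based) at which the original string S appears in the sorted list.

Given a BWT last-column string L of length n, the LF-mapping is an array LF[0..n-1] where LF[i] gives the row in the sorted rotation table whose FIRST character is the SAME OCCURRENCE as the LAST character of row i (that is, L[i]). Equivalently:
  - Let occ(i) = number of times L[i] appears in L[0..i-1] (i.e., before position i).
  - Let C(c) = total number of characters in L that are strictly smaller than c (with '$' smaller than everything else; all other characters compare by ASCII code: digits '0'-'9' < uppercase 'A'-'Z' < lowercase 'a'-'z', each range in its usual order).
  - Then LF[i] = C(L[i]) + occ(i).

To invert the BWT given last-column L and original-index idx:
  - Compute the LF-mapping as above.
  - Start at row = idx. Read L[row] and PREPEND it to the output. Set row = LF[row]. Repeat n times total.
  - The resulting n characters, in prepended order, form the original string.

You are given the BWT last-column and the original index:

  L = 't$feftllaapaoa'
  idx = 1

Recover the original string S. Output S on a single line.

Answer: alfalfateapot$

Derivation:
LF mapping: 12 0 6 5 7 13 8 9 1 2 11 3 10 4
Walk LF starting at row 1, prepending L[row]:
  step 1: row=1, L[1]='$', prepend. Next row=LF[1]=0
  step 2: row=0, L[0]='t', prepend. Next row=LF[0]=12
  step 3: row=12, L[12]='o', prepend. Next row=LF[12]=10
  step 4: row=10, L[10]='p', prepend. Next row=LF[10]=11
  step 5: row=11, L[11]='a', prepend. Next row=LF[11]=3
  step 6: row=3, L[3]='e', prepend. Next row=LF[3]=5
  step 7: row=5, L[5]='t', prepend. Next row=LF[5]=13
  step 8: row=13, L[13]='a', prepend. Next row=LF[13]=4
  step 9: row=4, L[4]='f', prepend. Next row=LF[4]=7
  step 10: row=7, L[7]='l', prepend. Next row=LF[7]=9
  step 11: row=9, L[9]='a', prepend. Next row=LF[9]=2
  step 12: row=2, L[2]='f', prepend. Next row=LF[2]=6
  step 13: row=6, L[6]='l', prepend. Next row=LF[6]=8
  step 14: row=8, L[8]='a', prepend. Next row=LF[8]=1
Reversed output: alfalfateapot$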